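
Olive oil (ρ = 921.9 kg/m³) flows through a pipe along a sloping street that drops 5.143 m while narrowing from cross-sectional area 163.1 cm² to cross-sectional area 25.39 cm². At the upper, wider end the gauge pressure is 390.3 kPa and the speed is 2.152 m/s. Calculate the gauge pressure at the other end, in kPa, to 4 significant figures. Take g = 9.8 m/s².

350.8 kPa

Continuity gives A₁v₁ = A₂v₂, so v₂ = (163.1 cm²)/(25.39 cm²) × 2.152 m/s = 13.82 m/s.
Energy conservation along the streamline gives P₂ = P₁ − ½ρ(v₂² − v₁²) − ρg(h₂ − h₁).
P₂ = 390300 + ½·921.9·(2.152² − 13.82²) − 921.9·9.8·(−5.143) = 390300 + (-85950) − (-46470) = 350800 Pa.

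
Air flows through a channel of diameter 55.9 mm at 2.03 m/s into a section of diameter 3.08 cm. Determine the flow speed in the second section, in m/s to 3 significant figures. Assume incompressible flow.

v₂ ≈ 6.69 m/s

Mass conservation (A₁v₁ = A₂v₂) gives v₂ = 2.03 × 24.5/7.45 = 6.69 m/s.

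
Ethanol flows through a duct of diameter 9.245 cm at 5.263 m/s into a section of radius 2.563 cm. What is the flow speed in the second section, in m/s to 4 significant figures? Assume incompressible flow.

17.12 m/s

Continuity gives A₁v₁ = A₂v₂, so v₂ = (67.13 cm²)/(20.64 cm²) × 5.263 m/s = 17.12 m/s.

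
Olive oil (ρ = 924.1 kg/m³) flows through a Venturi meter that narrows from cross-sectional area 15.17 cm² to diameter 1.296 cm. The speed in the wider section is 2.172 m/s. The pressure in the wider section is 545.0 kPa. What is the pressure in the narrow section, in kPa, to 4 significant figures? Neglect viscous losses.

P₂ = 258.9 kPa

Continuity gives A₁v₁ = A₂v₂, so v₂ = (15.17 cm²)/(1.319 cm²) × 2.172 m/s = 24.98 m/s.
Bernoulli (h₁ = h₂): P₁ − P₂ = ½ρ(v₂² − v₁²).
P₂ = P₁ − ½ρ(v₂² − v₁²) = 545000 − ½·924.1·(24.98² − 2.172²) = 545000 − 286100 = 258900 Pa.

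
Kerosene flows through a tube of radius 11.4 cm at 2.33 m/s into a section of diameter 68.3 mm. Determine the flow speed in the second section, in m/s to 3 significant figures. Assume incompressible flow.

By continuity, v₂ = v₁·A₁/A₂ = 2.33·(408/36.6) = 26.0 m/s.

v₂ ≈ 26.0 m/s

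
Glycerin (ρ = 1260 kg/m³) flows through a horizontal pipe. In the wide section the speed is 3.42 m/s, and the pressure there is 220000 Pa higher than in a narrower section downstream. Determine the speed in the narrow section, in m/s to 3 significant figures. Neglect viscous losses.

v₂ ≈ 19.0 m/s

Along the level pipe P + ½ρv² is conserved, hence v₂² = v₁² + 2(P₁ − P₂)/ρ.
v₂ = √(3.42² + 2·220000/1260) = √(11.7 + 349) = 19.0 m/s.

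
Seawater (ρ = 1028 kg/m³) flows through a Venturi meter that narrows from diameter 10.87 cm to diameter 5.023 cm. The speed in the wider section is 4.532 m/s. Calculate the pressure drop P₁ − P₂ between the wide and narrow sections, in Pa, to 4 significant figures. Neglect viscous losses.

Mass conservation (A₁v₁ = A₂v₂) gives v₂ = 4.532 × 92.80/19.82 = 21.22 m/s.
With no height change, Bernoulli's equation is P₁ + ½ρv₁² = P₂ + ½ρv₂².
P₁ − P₂ = ½·1028·(21.22² − 4.532²) = ½·1028·429.9 = 221000 Pa.

ΔP ≈ 221000 Pa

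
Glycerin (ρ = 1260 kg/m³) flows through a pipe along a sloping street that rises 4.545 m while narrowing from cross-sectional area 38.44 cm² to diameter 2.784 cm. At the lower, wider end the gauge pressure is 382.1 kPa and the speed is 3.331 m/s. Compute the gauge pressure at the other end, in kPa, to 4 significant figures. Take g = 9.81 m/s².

Continuity gives A₁v₁ = A₂v₂, so v₂ = (38.44 cm²)/(6.087 cm²) × 3.331 m/s = 21.03 m/s.
Applying Bernoulli between the two ends and solving for P₂: P₂ = P₁ + ½ρ(v₁² − v₂²) − ρgΔh.
P₂ = 382100 + ½·1260·(3.331² − 21.03²) − 1260·9.81·(+4.545) = 382100 + (-271800) − (56180) = 54170 Pa.

P₂ ≈ 54.17 kPa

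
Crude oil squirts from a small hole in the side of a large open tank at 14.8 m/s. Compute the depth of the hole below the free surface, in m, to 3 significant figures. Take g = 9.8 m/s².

Torricelli: v = √(2gh), so h = v²/(2g).
h = 14.8²/(2·9.8) = 219/19.60 = 11.2 m.

h ≈ 11.2 m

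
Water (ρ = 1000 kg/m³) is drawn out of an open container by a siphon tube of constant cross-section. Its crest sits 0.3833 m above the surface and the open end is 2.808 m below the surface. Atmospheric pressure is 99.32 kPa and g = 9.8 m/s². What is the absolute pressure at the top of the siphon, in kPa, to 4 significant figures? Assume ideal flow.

68.05 kPa

The outlet speed comes from Torricelli: v = √(2g·2.808) = 7.419 m/s.
The bore is uniform, so the speed at the crest is the same v. Bernoulli surface→crest: P_atm = P_top + ½ρv² + ρg·h_top.
P_top = 99320 − ½·1000·7.419² − 1000·9.8·0.3833 = 68050 Pa.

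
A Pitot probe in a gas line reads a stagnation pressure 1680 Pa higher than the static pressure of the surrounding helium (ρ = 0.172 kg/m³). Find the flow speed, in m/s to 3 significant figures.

140 m/s

At the stagnation point the flow is brought to rest, so Bernoulli gives P_stag − P_static = ½ρv².
v = √(2ΔP/ρ) = √(2·1680/0.172) = 140 m/s.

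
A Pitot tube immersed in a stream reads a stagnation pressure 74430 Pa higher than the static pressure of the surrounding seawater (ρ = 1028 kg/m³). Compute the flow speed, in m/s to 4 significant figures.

At the stagnation point the flow is brought to rest, so Bernoulli gives P_stag − P_static = ½ρv².
v = √(2ΔP/ρ) = √(2·74430/1028) = 12.03 m/s.

v ≈ 12.03 m/s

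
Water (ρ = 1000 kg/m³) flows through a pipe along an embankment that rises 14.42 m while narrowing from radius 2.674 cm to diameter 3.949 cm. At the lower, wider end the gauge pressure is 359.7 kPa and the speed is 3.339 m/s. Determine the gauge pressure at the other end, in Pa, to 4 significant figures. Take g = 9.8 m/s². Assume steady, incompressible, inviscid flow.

P₂ ≈ 205200 Pa

By continuity, v₂ = v₁·A₁/A₂ = 3.339·(22.46/12.25) = 6.124 m/s.
Energy conservation along the streamline gives P₂ = P₁ − ½ρ(v₂² − v₁²) − ρg(h₂ − h₁).
P₂ = 359700 + ½·1000·(3.339² − 6.124²) − 1000·9.8·(+14.42) = 359700 + (-13180) − (141300) = 205200 Pa.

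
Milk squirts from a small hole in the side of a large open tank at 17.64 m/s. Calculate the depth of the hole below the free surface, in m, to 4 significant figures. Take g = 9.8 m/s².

h ≈ 15.88 m

For a small hole in a large open tank, ½v² = gh, giving h = v²/(2g).
h = 17.64²/(2·9.8) = 311.2/19.60 = 15.88 m.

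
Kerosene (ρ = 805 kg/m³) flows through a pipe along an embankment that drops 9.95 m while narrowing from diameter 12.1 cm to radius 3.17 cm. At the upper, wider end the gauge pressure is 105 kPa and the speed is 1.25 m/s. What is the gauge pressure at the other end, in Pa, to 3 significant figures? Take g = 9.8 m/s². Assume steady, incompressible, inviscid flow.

P₂ = 176000 Pa

The volume flow rate is constant, so v₂ = (A₁/A₂)v₁ = (115/31.6)·1.25 = 4.55 m/s.
Bernoulli: P₁ + ½ρv₁² + ρg h₁ = P₂ + ½ρv₂² + ρg h₂, so P₂ = P₁ + ½ρ(v₁² − v₂²) − ρg(h₂ − h₁).
P₂ = 105000 + ½·805·(1.25² − 4.55²) − 805·9.8·(−9.95) = 105000 + (-7720) − (-78500) = 176000 Pa.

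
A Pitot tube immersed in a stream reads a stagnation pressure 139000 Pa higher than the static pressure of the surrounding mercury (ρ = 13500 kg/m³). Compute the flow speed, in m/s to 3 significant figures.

4.54 m/s

The dynamic pressure equals the rise in static pressure at the stagnation point: ΔP = ½ρv².
v = √(2ΔP/ρ) = √(2·139000/13500) = 4.54 m/s.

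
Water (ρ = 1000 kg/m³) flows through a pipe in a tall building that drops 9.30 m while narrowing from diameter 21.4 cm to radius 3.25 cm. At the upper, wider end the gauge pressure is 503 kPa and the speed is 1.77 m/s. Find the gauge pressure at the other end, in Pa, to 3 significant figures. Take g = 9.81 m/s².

412000 Pa

By continuity, v₂ = v₁·A₁/A₂ = 1.77·(360/33.2) = 19.2 m/s.
Energy conservation along the streamline gives P₂ = P₁ − ½ρ(v₂² − v₁²) − ρg(h₂ − h₁).
P₂ = 503000 + ½·1000·(1.77² − 19.2²) − 1000·9.81·(−9.30) = 503000 + (-182000) − (-91200) = 412000 Pa.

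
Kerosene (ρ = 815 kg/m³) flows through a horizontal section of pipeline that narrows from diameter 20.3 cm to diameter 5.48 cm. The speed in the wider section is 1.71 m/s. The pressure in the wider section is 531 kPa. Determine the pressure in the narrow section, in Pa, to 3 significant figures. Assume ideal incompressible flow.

Continuity gives A₁v₁ = A₂v₂, so v₂ = (324 cm²)/(23.6 cm²) × 1.71 m/s = 23.5 m/s.
With no height change, Bernoulli's equation is P₁ + ½ρv₁² = P₂ + ½ρv₂².
P₂ = P₁ − ½ρ(v₂² − v₁²) = 531000 − ½·815·(23.5² − 1.71²) = 531000 − 223000 = 308000 Pa.

P₂ ≈ 308000 Pa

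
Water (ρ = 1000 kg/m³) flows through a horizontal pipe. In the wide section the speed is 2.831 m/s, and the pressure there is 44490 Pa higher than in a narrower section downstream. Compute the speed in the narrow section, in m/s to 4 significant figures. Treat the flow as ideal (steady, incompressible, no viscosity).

With h₁ = h₂, rearranging Bernoulli gives v₂ = √(v₁² + 2ΔP/ρ).
v₂ = √(2.831² + 2·44490/1000) = √(8.015 + 88.98) = 9.849 m/s.

9.849 m/s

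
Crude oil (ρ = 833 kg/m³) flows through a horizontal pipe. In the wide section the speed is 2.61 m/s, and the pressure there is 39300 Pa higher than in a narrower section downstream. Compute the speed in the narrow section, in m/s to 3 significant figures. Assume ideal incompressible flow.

v₂ = 10.1 m/s

With h₁ = h₂, rearranging Bernoulli gives v₂ = √(v₁² + 2ΔP/ρ).
v₂ = √(2.61² + 2·39300/833) = √(6.81 + 94.4) = 10.1 m/s.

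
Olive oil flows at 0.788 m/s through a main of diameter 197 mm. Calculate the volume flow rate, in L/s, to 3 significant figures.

Q = A·v = 0.0305 m² × 0.788 m/s = 0.0240 m³/s.
Converting: 0.0240 m³/s × 1000 = 24.0 L/s.

24.0 L/s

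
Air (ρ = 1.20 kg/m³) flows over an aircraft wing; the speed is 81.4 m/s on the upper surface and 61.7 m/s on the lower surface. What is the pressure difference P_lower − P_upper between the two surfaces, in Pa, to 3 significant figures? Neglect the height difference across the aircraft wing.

ΔP ≈ 1690 Pa

Bernoulli (same height): P_lower − P_upper = ½ρ(v_upper² − v_lower²).
ΔP = ½·1.20·(81.4² − 61.7²) = 1690 Pa.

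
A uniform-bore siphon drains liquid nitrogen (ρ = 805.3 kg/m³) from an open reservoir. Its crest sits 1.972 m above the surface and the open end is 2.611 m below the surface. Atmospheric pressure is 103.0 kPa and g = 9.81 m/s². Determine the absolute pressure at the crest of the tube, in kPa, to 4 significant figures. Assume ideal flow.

From the surface to the outlet (both open to atmosphere, surface at rest): v = √(2g·h_out) = √(2·9.81·2.611) = 7.157 m/s.
With constant cross-section the crest speed equals v; applying Bernoulli from the surface up to the crest, P_top = P_atm − ½ρv² − ρg·h_top.
P_top = 103000 − ½·805.3·7.157² − 805.3·9.81·1.972 = 66790 Pa.

P_top = 66.79 kPa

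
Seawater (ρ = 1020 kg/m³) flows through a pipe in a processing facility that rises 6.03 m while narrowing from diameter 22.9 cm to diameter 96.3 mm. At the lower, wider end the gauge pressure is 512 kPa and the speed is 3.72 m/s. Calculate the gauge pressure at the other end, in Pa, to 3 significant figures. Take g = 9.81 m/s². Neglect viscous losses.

Continuity gives A₁v₁ = A₂v₂, so v₂ = (412 cm²)/(72.8 cm²) × 3.72 m/s = 21.0 m/s.
Applying Bernoulli between the two ends and solving for P₂: P₂ = P₁ + ½ρ(v₁² − v₂²) − ρgΔh.
P₂ = 512000 + ½·1020·(3.72² − 21.0²) − 1020·9.81·(+6.03) = 512000 + (-219000) − (60300) = 233000 Pa.

P₂ ≈ 233000 Pa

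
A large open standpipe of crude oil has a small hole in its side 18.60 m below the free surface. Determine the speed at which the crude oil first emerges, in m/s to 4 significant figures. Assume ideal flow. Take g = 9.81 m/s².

v = 19.10 m/s

Bernoulli from surface to hole (P equal, v_surface ≈ 0): v = √(2gh) = √(2×9.81×18.60) = 19.10 m/s.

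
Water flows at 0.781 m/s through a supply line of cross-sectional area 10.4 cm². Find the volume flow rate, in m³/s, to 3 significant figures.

0.000812 m³/s

Q = A·v = 0.00104 m² × 0.781 m/s = 0.000812 m³/s.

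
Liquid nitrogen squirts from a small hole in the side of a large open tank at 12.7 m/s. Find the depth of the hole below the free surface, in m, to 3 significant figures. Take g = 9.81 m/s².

For a small hole in a large open tank, ½v² = gh, giving h = v²/(2g).
h = 12.7²/(2·9.81) = 161/19.62 = 8.22 m.

h ≈ 8.22 m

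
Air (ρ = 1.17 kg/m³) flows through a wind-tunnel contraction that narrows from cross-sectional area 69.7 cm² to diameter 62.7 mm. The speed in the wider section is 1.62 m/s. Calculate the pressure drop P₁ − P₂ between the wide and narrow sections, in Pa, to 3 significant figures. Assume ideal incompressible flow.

Mass conservation (A₁v₁ = A₂v₂) gives v₂ = 1.62 × 69.7/30.9 = 3.66 m/s.
With no height change, Bernoulli's equation is P₁ + ½ρv₁² = P₂ + ½ρv₂².
P₁ − P₂ = ½·1.17·(3.66² − 1.62²) = ½·1.17·10.7 = 6.29 Pa.

ΔP = 6.29 Pa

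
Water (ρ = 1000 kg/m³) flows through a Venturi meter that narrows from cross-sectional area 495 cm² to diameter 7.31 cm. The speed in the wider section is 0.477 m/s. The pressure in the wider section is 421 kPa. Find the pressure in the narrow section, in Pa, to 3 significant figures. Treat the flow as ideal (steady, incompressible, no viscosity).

The volume flow rate is constant, so v₂ = (A₁/A₂)v₁ = (495/42.0)·0.477 = 5.63 m/s.
The pipe is horizontal, so Bernoulli reduces to P₁ + ½ρv₁² = P₂ + ½ρv₂².
P₂ = P₁ − ½ρ(v₂² − v₁²) = 421000 − ½·1000·(5.63² − 0.477²) = 421000 − 15700 = 405000 Pa.

405000 Pa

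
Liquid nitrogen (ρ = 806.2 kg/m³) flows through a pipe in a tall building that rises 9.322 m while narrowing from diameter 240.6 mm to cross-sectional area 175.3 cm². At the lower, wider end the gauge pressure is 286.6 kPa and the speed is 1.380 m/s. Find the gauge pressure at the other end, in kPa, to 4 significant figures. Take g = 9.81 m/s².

P₂ ≈ 208.5 kPa

Continuity gives A₁v₁ = A₂v₂, so v₂ = (454.7 cm²)/(175.3 cm²) × 1.380 m/s = 3.579 m/s.
Bernoulli: P₁ + ½ρv₁² + ρg h₁ = P₂ + ½ρv₂² + ρg h₂, so P₂ = P₁ + ½ρ(v₁² − v₂²) − ρg(h₂ − h₁).
P₂ = 286600 + ½·806.2·(1.380² − 3.579²) − 806.2·9.81·(+9.322) = 286600 + (-4396) − (73730) = 208500 Pa.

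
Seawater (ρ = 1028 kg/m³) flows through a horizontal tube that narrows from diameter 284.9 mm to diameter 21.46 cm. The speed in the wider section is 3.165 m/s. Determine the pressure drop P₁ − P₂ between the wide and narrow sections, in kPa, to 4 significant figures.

The volume flow rate is constant, so v₂ = (A₁/A₂)v₁ = (637.5/361.7)·3.165 = 5.578 m/s.
Bernoulli (h₁ = h₂): P₁ − P₂ = ½ρ(v₂² − v₁²).
P₁ − P₂ = ½·1028·(5.578² − 3.165²) = ½·1028·21.10 = 10850 Pa.

ΔP = 10.85 kPa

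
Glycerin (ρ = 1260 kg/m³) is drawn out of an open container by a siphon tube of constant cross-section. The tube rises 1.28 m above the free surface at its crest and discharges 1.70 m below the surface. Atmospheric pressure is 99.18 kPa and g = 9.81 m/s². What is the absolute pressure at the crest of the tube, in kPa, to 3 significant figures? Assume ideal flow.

Bernoulli surface→outlet gives ½v² = g·h_out, so v = √(2·9.81·1.70) = 5.78 m/s.
The bore is uniform, so the speed at the crest is the same v. Bernoulli surface→crest: P_atm = P_top + ½ρv² + ρg·h_top.
P_top = 99180 − ½·1260·5.78² − 1260·9.81·1.28 = 62300 Pa.

P_top = 62.3 kPa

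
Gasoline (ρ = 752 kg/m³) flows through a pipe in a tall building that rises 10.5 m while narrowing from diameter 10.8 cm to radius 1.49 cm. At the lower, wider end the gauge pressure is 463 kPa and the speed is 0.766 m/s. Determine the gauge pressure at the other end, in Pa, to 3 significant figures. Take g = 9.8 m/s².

By continuity, v₂ = v₁·A₁/A₂ = 0.766·(91.6/6.97) = 10.1 m/s.
Bernoulli: P₁ + ½ρv₁² + ρg h₁ = P₂ + ½ρv₂² + ρg h₂, so P₂ = P₁ + ½ρ(v₁² − v₂²) − ρg(h₂ − h₁).
P₂ = 463000 + ½·752·(0.766² − 10.1²) − 752·9.8·(+10.5) = 463000 + (-37800) − (77400) = 348000 Pa.

348000 Pa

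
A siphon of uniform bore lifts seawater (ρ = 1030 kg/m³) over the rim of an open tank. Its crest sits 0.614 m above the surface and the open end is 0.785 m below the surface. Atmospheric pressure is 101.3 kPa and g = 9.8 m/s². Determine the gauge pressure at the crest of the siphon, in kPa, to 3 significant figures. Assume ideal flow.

P_gauge = -14.1 kPa

The outlet speed comes from Torricelli: v = √(2g·0.785) = 3.92 m/s.
With constant cross-section the crest speed equals v; applying Bernoulli from the surface up to the crest, P_top = P_atm − ½ρv² − ρg·h_top.
P_top = 101300 − ½·1030·3.92² − 1030·9.8·0.614 = 87200 Pa. So P_gauge = P_top − P_atm = -14100 Pa.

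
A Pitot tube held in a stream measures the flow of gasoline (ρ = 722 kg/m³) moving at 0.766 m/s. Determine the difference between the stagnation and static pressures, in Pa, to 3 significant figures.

ΔP = 212 Pa

The dynamic pressure equals the rise in static pressure at the stagnation point: ΔP = ½ρv².
ΔP = ½·722·0.766² = 212 Pa.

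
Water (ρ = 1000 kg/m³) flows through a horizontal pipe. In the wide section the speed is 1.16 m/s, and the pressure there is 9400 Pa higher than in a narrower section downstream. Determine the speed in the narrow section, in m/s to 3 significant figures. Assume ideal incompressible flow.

v₂ ≈ 4.49 m/s

Horizontal Bernoulli: P₁ + ½ρv₁² = P₂ + ½ρv₂², so v₂² = v₁² + 2(P₁ − P₂)/ρ.
v₂ = √(1.16² + 2·9400/1000) = √(1.35 + 18.8) = 4.49 m/s.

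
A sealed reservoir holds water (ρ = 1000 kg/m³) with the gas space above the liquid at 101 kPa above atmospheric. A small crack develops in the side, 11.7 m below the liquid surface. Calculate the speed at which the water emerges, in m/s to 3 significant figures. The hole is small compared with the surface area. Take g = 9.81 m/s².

Take point 1 at the surface (v₁ ≈ 0) and point 2 at the hole (at atmospheric pressure). Bernoulli: P₁ + ρg h = P_atm + ½ρv₂².
With P₁ − P_atm = 101000 Pa, v₂ = √(2gh + 2ΔP/ρ) = √(2·9.81·11.7 + 2·101000/1000) = 20.8 m/s.

v = 20.8 m/s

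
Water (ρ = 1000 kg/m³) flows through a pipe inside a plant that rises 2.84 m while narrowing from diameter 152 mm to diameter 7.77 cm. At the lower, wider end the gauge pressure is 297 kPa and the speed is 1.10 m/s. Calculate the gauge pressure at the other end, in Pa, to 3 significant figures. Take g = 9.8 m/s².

Mass conservation (A₁v₁ = A₂v₂) gives v₂ = 1.10 × 181/47.4 = 4.21 m/s.
Bernoulli: P₁ + ½ρv₁² + ρg h₁ = P₂ + ½ρv₂² + ρg h₂, so P₂ = P₁ + ½ρ(v₁² − v₂²) − ρg(h₂ − h₁).
P₂ = 297000 + ½·1000·(1.10² − 4.21²) − 1000·9.8·(+2.84) = 297000 + (-8260) − (27800) = 261000 Pa.

P₂ ≈ 261000 Pa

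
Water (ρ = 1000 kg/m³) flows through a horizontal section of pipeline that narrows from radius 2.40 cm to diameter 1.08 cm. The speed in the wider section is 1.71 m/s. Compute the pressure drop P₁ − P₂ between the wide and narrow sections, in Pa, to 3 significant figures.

The volume flow rate is constant, so v₂ = (A₁/A₂)v₁ = (18.1/0.916)·1.71 = 33.8 m/s.
Along the horizontal streamline, P + ½ρv² is constant.
P₁ − P₂ = ½·1000·(33.8² − 1.71²) = ½·1000·1140 = 569000 Pa.

ΔP ≈ 569000 Pa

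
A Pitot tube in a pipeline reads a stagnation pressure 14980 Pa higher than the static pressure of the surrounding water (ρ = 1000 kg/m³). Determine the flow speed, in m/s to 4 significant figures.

v ≈ 5.474 m/s

Bernoulli between the free stream and the stagnation point: ½ρv² = P_stag − P_static.
v = √(2ΔP/ρ) = √(2·14980/1000) = 5.474 m/s.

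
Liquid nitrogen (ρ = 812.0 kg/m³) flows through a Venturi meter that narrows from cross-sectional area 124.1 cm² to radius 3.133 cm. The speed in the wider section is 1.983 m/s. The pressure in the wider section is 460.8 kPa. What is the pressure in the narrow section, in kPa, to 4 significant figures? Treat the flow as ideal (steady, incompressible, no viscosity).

The volume flow rate is constant, so v₂ = (A₁/A₂)v₁ = (124.1/30.84)·1.983 = 7.980 m/s.
Along the horizontal streamline, P + ½ρv² is constant.
P₂ = P₁ − ½ρ(v₂² − v₁²) = 460800 − ½·812.0·(7.980² − 1.983²) = 460800 − 24260 = 436500 Pa.

436.5 kPa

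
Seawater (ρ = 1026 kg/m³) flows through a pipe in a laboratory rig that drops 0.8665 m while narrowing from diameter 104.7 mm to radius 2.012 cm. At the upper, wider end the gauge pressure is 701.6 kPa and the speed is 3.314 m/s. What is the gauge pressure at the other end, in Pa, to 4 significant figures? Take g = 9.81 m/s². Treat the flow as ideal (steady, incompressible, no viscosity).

Mass conservation (A₁v₁ = A₂v₂) gives v₂ = 3.314 × 86.10/12.72 = 22.44 m/s.
Applying Bernoulli between the two ends and solving for P₂: P₂ = P₁ + ½ρ(v₁² − v₂²) − ρgΔh.
P₂ = 701600 + ½·1026·(3.314² − 22.44²) − 1026·9.81·(−0.8665) = 701600 + (-252600) − (-8721) = 457700 Pa.

P₂ ≈ 457700 Pa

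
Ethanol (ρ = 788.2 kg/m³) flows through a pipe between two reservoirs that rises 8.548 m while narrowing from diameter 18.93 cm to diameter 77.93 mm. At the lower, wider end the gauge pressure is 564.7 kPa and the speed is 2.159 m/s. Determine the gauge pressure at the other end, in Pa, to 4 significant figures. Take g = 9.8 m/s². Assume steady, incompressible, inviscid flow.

Mass conservation (A₁v₁ = A₂v₂) gives v₂ = 2.159 × 281.4/47.70 = 12.74 m/s.
Bernoulli: P₁ + ½ρv₁² + ρg h₁ = P₂ + ½ρv₂² + ρg h₂, so P₂ = P₁ + ½ρ(v₁² − v₂²) − ρg(h₂ − h₁).
P₂ = 564700 + ½·788.2·(2.159² − 12.74²) − 788.2·9.8·(+8.548) = 564700 + (-62120) − (66030) = 436600 Pa.

436600 Pa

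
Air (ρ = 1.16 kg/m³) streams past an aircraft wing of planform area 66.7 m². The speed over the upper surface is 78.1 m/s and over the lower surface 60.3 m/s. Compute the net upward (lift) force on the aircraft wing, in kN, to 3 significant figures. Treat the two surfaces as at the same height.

With equal heights on the two surfaces, Bernoulli gives P_lower − P_upper = ½ρ(v_upper² − v_lower²).
ΔP = ½·1.16·(78.1² − 60.3²) = 1430 Pa.
Lift = ΔP · A = 1430 × 66.7 = 95300 N.

95.3 kN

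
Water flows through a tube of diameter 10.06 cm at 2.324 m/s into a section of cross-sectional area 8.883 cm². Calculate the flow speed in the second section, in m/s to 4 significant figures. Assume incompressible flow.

The volume flow rate is constant, so v₂ = (A₁/A₂)v₁ = (79.49/8.883)·2.324 = 20.80 m/s.

v₂ ≈ 20.80 m/s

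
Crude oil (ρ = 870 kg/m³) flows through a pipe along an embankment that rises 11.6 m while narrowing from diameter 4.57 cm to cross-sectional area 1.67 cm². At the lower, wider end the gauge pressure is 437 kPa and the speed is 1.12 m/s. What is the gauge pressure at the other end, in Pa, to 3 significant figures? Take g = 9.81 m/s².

P₂ ≈ 286000 Pa

By continuity, v₂ = v₁·A₁/A₂ = 1.12·(16.4/1.67) = 11.0 m/s.
Bernoulli: P₁ + ½ρv₁² + ρg h₁ = P₂ + ½ρv₂² + ρg h₂, so P₂ = P₁ + ½ρ(v₁² − v₂²) − ρg(h₂ − h₁).
P₂ = 437000 + ½·870·(1.12² − 11.0²) − 870·9.81·(+11.6) = 437000 + (-52100) − (99000) = 286000 Pa.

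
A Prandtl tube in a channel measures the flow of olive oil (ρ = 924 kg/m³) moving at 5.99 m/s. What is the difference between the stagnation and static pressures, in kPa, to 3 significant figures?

ΔP ≈ 16.6 kPa

At the stagnation point the flow is brought to rest, so Bernoulli gives P_stag − P_static = ½ρv².
ΔP = ½·924·5.99² = 16600 Pa.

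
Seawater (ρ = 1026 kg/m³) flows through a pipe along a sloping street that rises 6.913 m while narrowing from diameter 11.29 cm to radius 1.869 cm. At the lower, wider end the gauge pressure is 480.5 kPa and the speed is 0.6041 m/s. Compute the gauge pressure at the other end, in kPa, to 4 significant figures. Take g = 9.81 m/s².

P₂ ≈ 395.5 kPa

The volume flow rate is constant, so v₂ = (A₁/A₂)v₁ = (100.1/10.97)·0.6041 = 5.511 m/s.
Bernoulli: P₁ + ½ρv₁² + ρg h₁ = P₂ + ½ρv₂² + ρg h₂, so P₂ = P₁ + ½ρ(v₁² − v₂²) − ρg(h₂ − h₁).
P₂ = 480500 + ½·1026·(0.6041² − 5.511²) − 1026·9.81·(+6.913) = 480500 + (-15390) − (69580) = 395500 Pa.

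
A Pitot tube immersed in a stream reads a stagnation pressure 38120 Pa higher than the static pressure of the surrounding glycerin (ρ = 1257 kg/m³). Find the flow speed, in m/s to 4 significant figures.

The dynamic pressure equals the rise in static pressure at the stagnation point: ΔP = ½ρv².
v = √(2ΔP/ρ) = √(2·38120/1257) = 7.788 m/s.

7.788 m/s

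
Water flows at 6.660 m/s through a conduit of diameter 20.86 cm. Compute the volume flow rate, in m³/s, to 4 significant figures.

Q ≈ 0.2276 m³/s

Q = A·v = 0.03418 m² × 6.660 m/s = 0.2276 m³/s.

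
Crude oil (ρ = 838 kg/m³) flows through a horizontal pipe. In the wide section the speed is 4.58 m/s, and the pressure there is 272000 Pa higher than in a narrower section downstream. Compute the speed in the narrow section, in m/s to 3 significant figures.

v₂ ≈ 25.9 m/s

With h₁ = h₂, rearranging Bernoulli gives v₂ = √(v₁² + 2ΔP/ρ).
v₂ = √(4.58² + 2·272000/838) = √(21.0 + 649) = 25.9 m/s.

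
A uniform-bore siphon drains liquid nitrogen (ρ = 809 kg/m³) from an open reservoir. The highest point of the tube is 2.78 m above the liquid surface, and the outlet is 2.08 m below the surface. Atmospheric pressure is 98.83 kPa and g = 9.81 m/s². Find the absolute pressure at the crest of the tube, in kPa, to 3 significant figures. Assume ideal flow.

60.3 kPa

Bernoulli surface→outlet gives ½v² = g·h_out, so v = √(2·9.81·2.08) = 6.39 m/s.
With constant cross-section the crest speed equals v; applying Bernoulli from the surface up to the crest, P_top = P_atm − ½ρv² − ρg·h_top.
P_top = 98830 − ½·809·6.39² − 809·9.81·2.78 = 60300 Pa.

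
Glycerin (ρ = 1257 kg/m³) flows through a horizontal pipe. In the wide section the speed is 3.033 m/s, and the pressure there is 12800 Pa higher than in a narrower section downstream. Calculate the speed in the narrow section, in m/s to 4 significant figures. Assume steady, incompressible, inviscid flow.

Horizontal Bernoulli: P₁ + ½ρv₁² = P₂ + ½ρv₂², so v₂² = v₁² + 2(P₁ − P₂)/ρ.
v₂ = √(3.033² + 2·12800/1257) = √(9.199 + 20.37) = 5.437 m/s.

5.437 m/s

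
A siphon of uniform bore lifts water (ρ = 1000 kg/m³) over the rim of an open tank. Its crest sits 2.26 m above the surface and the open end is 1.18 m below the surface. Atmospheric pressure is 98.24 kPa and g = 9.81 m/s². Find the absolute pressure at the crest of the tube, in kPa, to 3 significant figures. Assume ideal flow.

P_top = 64.5 kPa

The outlet speed comes from Torricelli: v = √(2g·1.18) = 4.81 m/s.
Continuity keeps v the same throughout the tube; from surface to crest, P_atm + 0 = P_top + ½ρv² + ρg·h_top.
P_top = 98240 − ½·1000·4.81² − 1000·9.81·2.26 = 64500 Pa.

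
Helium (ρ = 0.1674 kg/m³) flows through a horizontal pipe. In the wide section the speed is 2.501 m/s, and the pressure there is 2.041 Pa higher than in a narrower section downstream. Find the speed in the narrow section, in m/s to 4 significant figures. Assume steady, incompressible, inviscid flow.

v₂ ≈ 5.535 m/s

Horizontal Bernoulli: P₁ + ½ρv₁² = P₂ + ½ρv₂², so v₂² = v₁² + 2(P₁ − P₂)/ρ.
v₂ = √(2.501² + 2·2.041/0.1674) = √(6.255 + 24.38) = 5.535 m/s.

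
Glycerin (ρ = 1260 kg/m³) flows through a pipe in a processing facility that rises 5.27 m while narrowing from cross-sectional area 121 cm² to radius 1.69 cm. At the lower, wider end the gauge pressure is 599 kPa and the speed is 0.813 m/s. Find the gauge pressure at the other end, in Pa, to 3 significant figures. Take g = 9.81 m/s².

P₂ = 459000 Pa

The volume flow rate is constant, so v₂ = (A₁/A₂)v₁ = (121/8.97)·0.813 = 11.0 m/s.
Bernoulli: P₁ + ½ρv₁² + ρg h₁ = P₂ + ½ρv₂² + ρg h₂, so P₂ = P₁ + ½ρ(v₁² − v₂²) − ρg(h₂ − h₁).
P₂ = 599000 + ½·1260·(0.813² − 11.0²) − 1260·9.81·(+5.27) = 599000 + (-75300) − (65100) = 459000 Pa.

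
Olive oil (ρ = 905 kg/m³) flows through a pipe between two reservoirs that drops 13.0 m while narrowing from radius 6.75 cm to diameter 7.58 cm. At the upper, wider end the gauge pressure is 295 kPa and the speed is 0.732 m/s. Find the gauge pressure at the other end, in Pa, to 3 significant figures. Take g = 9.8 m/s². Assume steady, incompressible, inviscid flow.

Continuity gives A₁v₁ = A₂v₂, so v₂ = (143 cm²)/(45.1 cm²) × 0.732 m/s = 2.32 m/s.
Bernoulli: P₁ + ½ρv₁² + ρg h₁ = P₂ + ½ρv₂² + ρg h₂, so P₂ = P₁ + ½ρ(v₁² − v₂²) − ρg(h₂ − h₁).
P₂ = 295000 + ½·905·(0.732² − 2.32²) − 905·9.8·(−13.0) = 295000 + (-2200) − (-115000) = 408000 Pa.

P₂ = 408000 Pa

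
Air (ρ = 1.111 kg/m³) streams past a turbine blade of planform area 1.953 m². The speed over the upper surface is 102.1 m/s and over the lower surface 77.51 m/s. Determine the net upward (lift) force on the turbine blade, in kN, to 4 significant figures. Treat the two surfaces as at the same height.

F = 4.792 kN

With equal heights on the two surfaces, Bernoulli gives P_lower − P_upper = ½ρ(v_upper² − v_lower²).
ΔP = ½·1.111·(102.1² − 77.51²) = 2453 Pa.
Lift = ΔP · A = 2453 × 1.953 = 4792 N.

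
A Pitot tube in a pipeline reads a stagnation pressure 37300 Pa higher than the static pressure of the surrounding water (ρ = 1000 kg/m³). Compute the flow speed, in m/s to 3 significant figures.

The dynamic pressure equals the rise in static pressure at the stagnation point: ΔP = ½ρv².
v = √(2ΔP/ρ) = √(2·37300/1000) = 8.64 m/s.

v ≈ 8.64 m/s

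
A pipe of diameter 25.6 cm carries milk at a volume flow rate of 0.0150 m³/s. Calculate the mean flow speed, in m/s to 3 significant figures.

Q = 0.0150 m³/s = 0.0150 m³/s.
v = Q/A = 0.0150 / 0.0515 = 0.291 m/s.

v ≈ 0.291 m/s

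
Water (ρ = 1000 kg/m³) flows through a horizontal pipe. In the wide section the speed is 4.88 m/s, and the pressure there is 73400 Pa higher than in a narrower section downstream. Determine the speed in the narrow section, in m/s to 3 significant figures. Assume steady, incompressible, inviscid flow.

13.1 m/s

Horizontal Bernoulli: P₁ + ½ρv₁² = P₂ + ½ρv₂², so v₂² = v₁² + 2(P₁ − P₂)/ρ.
v₂ = √(4.88² + 2·73400/1000) = √(23.8 + 147) = 13.1 m/s.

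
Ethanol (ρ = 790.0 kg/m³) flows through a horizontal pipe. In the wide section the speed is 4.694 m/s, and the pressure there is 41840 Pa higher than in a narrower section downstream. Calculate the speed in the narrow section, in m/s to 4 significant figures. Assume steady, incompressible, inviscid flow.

v₂ ≈ 11.31 m/s

With h₁ = h₂, rearranging Bernoulli gives v₂ = √(v₁² + 2ΔP/ρ).
v₂ = √(4.694² + 2·41840/790.0) = √(22.03 + 105.9) = 11.31 m/s.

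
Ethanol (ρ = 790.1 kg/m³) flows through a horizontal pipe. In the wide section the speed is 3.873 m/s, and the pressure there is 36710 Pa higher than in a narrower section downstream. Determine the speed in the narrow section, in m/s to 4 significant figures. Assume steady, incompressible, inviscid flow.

Horizontal Bernoulli: P₁ + ½ρv₁² = P₂ + ½ρv₂², so v₂² = v₁² + 2(P₁ − P₂)/ρ.
v₂ = √(3.873² + 2·36710/790.1) = √(15.00 + 92.92) = 10.39 m/s.

10.39 m/s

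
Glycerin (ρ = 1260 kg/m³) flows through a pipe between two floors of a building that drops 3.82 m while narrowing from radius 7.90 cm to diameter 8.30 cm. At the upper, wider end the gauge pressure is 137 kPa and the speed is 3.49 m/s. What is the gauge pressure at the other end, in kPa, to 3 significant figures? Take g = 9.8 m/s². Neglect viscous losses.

P₂ = 91.1 kPa

Continuity gives A₁v₁ = A₂v₂, so v₂ = (196 cm²)/(54.1 cm²) × 3.49 m/s = 12.6 m/s.
Bernoulli: P₁ + ½ρv₁² + ρg h₁ = P₂ + ½ρv₂² + ρg h₂, so P₂ = P₁ + ½ρ(v₁² − v₂²) − ρg(h₂ − h₁).
P₂ = 137000 + ½·1260·(3.49² − 12.6²) − 1260·9.8·(−3.82) = 137000 + (-93100) − (-47200) = 91100 Pa.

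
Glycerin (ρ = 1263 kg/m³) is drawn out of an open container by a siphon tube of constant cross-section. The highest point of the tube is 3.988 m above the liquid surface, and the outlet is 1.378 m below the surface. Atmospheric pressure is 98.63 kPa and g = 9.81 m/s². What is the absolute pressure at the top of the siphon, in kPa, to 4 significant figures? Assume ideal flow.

The outlet speed comes from Torricelli: v = √(2g·1.378) = 5.200 m/s.
With constant cross-section the crest speed equals v; applying Bernoulli from the surface up to the crest, P_top = P_atm − ½ρv² − ρg·h_top.
P_top = 98630 − ½·1263·5.200² − 1263·9.81·3.988 = 32150 Pa.

P_top ≈ 32.15 kPa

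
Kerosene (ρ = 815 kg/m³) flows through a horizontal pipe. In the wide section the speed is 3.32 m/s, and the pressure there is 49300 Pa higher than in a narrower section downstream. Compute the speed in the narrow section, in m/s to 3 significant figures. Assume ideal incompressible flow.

Horizontal Bernoulli: P₁ + ½ρv₁² = P₂ + ½ρv₂², so v₂² = v₁² + 2(P₁ − P₂)/ρ.
v₂ = √(3.32² + 2·49300/815) = √(11.0 + 121) = 11.5 m/s.

11.5 m/s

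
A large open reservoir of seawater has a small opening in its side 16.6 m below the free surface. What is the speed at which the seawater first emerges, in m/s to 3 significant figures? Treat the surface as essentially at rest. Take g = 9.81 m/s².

Torricelli's result v = √(2gh) gives v = √(2·9.81·16.6) = 18.0 m/s.

v ≈ 18.0 m/s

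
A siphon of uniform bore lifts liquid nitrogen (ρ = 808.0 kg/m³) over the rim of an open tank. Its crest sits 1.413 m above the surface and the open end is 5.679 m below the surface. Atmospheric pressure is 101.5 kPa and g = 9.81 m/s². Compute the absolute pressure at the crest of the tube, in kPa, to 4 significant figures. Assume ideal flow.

P_top ≈ 45.29 kPa

Bernoulli surface→outlet gives ½v² = g·h_out, so v = √(2·9.81·5.679) = 10.56 m/s.
With constant cross-section the crest speed equals v; applying Bernoulli from the surface up to the crest, P_top = P_atm − ½ρv² − ρg·h_top.
P_top = 101500 − ½·808.0·10.56² − 808.0·9.81·1.413 = 45290 Pa.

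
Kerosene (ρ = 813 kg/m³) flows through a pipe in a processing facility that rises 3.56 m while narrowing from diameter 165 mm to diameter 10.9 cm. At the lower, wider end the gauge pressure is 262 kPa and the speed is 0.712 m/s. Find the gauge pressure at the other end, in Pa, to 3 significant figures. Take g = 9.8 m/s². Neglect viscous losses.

Mass conservation (A₁v₁ = A₂v₂) gives v₂ = 0.712 × 214/93.3 = 1.63 m/s.
Energy conservation along the streamline gives P₂ = P₁ − ½ρ(v₂² − v₁²) − ρg(h₂ − h₁).
P₂ = 262000 + ½·813·(0.712² − 1.63²) − 813·9.8·(+3.56) = 262000 + (-876) − (28400) = 233000 Pa.

233000 Pa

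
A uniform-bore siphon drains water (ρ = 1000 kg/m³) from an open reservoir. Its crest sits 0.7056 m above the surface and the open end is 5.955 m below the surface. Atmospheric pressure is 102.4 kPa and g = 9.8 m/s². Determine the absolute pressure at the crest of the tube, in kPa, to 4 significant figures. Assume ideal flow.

37.13 kPa

The outlet speed comes from Torricelli: v = √(2g·5.955) = 10.80 m/s.
With constant cross-section the crest speed equals v; applying Bernoulli from the surface up to the crest, P_top = P_atm − ½ρv² − ρg·h_top.
P_top = 102400 − ½·1000·10.80² − 1000·9.8·0.7056 = 37130 Pa.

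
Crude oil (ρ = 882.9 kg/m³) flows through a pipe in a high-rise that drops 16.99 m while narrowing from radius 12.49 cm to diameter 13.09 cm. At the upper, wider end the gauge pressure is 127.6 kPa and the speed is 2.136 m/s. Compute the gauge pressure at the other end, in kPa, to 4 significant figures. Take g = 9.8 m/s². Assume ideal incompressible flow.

The volume flow rate is constant, so v₂ = (A₁/A₂)v₁ = (490.1/134.6)·2.136 = 7.779 m/s.
Applying Bernoulli between the two ends and solving for P₂: P₂ = P₁ + ½ρ(v₁² − v₂²) − ρgΔh.
P₂ = 127600 + ½·882.9·(2.136² − 7.779²) − 882.9·9.8·(−16.99) = 127600 + (-24700) − (-147000) = 249900 Pa.

P₂ = 249.9 kPa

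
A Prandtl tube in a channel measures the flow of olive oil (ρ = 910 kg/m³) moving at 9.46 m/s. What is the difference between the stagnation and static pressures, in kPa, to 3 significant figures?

40.7 kPa

Bernoulli between the free stream and the stagnation point: ½ρv² = P_stag − P_static.
ΔP = ½·910·9.46² = 40700 Pa.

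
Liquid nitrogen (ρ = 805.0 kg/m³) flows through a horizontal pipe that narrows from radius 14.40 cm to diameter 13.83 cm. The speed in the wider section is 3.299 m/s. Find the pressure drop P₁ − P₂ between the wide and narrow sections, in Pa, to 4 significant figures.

78000 Pa

By continuity, v₂ = v₁·A₁/A₂ = 3.299·(651.4/150.2) = 14.31 m/s.
The pipe is horizontal, so Bernoulli reduces to P₁ + ½ρv₁² = P₂ + ½ρv₂².
P₁ − P₂ = ½·805.0·(14.31² − 3.299²) = ½·805.0·193.8 = 78000 Pa.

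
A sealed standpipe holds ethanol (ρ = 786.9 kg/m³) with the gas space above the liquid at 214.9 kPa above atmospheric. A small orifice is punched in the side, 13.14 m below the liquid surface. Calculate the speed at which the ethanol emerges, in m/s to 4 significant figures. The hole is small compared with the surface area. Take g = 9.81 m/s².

28.35 m/s

Take point 1 at the surface (v₁ ≈ 0) and point 2 at the hole (at atmospheric pressure). Bernoulli: P₁ + ρg h = P_atm + ½ρv₂².
With P₁ − P_atm = 214900 Pa, v₂ = √(2gh + 2ΔP/ρ) = √(2·9.81·13.14 + 2·214900/786.9) = 28.35 m/s.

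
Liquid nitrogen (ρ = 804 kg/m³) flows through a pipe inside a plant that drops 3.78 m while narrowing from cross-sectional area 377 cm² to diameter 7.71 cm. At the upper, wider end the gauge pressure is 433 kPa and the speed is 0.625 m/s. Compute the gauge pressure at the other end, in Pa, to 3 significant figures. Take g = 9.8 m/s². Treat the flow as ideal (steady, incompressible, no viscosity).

P₂ ≈ 453000 Pa

Mass conservation (A₁v₁ = A₂v₂) gives v₂ = 0.625 × 377/46.7 = 5.05 m/s.
Bernoulli: P₁ + ½ρv₁² + ρg h₁ = P₂ + ½ρv₂² + ρg h₂, so P₂ = P₁ + ½ρ(v₁² − v₂²) − ρg(h₂ − h₁).
P₂ = 433000 + ½·804·(0.625² − 5.05²) − 804·9.8·(−3.78) = 433000 + (-10100) − (-29800) = 453000 Pa.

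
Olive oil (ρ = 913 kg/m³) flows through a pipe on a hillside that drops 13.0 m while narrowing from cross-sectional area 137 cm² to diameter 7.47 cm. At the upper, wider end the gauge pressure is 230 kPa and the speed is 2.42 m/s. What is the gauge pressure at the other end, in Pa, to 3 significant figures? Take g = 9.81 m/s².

By continuity, v₂ = v₁·A₁/A₂ = 2.42·(137/43.8) = 7.56 m/s.
Bernoulli: P₁ + ½ρv₁² + ρg h₁ = P₂ + ½ρv₂² + ρg h₂, so P₂ = P₁ + ½ρ(v₁² − v₂²) − ρg(h₂ − h₁).
P₂ = 230000 + ½·913·(2.42² − 7.56²) − 913·9.81·(−13.0) = 230000 + (-23500) − (-116000) = 323000 Pa.

323000 Pa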